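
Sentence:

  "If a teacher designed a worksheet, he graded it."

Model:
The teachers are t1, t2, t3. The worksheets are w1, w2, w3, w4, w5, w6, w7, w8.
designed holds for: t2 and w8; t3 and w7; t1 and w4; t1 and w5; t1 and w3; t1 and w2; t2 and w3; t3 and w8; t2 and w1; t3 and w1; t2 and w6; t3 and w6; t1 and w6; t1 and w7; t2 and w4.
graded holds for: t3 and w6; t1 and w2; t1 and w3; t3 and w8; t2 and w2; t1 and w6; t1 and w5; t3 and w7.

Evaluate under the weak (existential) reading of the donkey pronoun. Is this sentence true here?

"it" takes "a worksheet" as antecedent — a donkey pronoun bound across the clause boundary.
Weak reading: every teacher t with some designed-worksheet has at least one designed-worksheet w such that graded(t,w).
Per teacher: t1:✓  t2:✗  t3:✓
t2 has no witness among its designed-worksheets.

False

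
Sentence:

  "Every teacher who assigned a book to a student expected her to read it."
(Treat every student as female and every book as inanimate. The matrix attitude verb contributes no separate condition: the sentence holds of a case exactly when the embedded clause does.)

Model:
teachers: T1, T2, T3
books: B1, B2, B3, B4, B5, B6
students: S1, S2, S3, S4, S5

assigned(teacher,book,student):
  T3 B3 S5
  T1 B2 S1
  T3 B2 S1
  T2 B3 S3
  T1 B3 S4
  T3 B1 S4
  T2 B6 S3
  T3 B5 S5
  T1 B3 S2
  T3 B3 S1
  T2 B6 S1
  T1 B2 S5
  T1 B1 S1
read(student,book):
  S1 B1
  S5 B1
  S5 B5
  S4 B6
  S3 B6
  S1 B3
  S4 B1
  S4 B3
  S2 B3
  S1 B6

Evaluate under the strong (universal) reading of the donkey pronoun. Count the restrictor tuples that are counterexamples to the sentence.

5

"her" takes "a student" as antecedent and "it" takes "a book"; both are donkey pronouns co-varying with the restrictor.
Strong reading: for every (t,b,s) with assigned(t,b,s), read(s,b).
Restrictor triples: (T1,B1,S1)→read(S1,B1) ✓  (T1,B2,S1)→read(S1,B2) ✗  (T1,B2,S5)→read(S5,B2) ✗  (T1,B3,S2)→read(S2,B3) ✓  (T1,B3,S4)→read(S4,B3) ✓  (T2,B3,S3)→read(S3,B3) ✗  (T2,B6,S1)→read(S1,B6) ✓  (T2,B6,S3)→read(S3,B6) ✓  (T3,B1,S4)→read(S4,B1) ✓  (T3,B2,S1)→read(S1,B2) ✗  (T3,B3,S1)→read(S1,B3) ✓  (T3,B3,S5)→read(S5,B3) ✗  (T3,B5,S5)→read(S5,B5) ✓
Counterexamples (restrictor triples failing the scope): 5.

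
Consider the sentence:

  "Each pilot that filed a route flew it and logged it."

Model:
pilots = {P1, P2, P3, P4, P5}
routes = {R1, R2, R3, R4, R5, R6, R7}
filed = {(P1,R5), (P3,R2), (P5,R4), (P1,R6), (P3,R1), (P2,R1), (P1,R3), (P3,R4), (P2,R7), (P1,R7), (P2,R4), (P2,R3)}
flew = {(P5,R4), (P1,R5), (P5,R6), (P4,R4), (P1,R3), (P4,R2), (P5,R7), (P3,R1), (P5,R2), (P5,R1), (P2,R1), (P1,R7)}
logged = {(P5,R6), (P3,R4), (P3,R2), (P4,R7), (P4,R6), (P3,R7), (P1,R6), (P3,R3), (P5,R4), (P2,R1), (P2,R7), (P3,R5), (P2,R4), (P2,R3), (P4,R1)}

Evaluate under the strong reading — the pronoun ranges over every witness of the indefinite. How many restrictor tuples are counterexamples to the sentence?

10

"it" takes "a route" as antecedent — a donkey pronoun bound across the clause boundary.
Strong reading: for every (p,r) with filed(p,r), flew(p,r) ∧ logged(p,r).
Restrictor pairs: (P1,R3) ✗  (P1,R5) ✗  (P1,R6) ✗  (P1,R7) ✗  (P2,R1) ✓  (P2,R3) ✗  (P2,R4) ✗  (P2,R7) ✗  (P3,R1) ✗  (P3,R2) ✗  (P3,R4) ✗  (P5,R4) ✓
Counterexamples (restrictor pairs failing the scope): 10.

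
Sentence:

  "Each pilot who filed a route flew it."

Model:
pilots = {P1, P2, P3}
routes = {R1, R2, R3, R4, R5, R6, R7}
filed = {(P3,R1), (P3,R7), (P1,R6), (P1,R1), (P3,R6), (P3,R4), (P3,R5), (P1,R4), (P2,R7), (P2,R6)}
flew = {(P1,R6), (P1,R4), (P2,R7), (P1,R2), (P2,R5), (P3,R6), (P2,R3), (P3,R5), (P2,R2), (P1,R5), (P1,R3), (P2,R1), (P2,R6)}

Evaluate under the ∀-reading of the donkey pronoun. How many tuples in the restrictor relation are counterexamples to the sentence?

"it" takes "a route" as antecedent — a donkey pronoun bound across the clause boundary.
Strong reading: for every (p,r) with filed(p,r), flew(p,r).
Restrictor pairs: (P1,R1) ✗  (P1,R4) ✓  (P1,R6) ✓  (P2,R6) ✓  (P2,R7) ✓  (P3,R1) ✗  (P3,R4) ✗  (P3,R5) ✓  (P3,R6) ✓  (P3,R7) ✗
Counterexamples (restrictor pairs failing the scope): 4.

4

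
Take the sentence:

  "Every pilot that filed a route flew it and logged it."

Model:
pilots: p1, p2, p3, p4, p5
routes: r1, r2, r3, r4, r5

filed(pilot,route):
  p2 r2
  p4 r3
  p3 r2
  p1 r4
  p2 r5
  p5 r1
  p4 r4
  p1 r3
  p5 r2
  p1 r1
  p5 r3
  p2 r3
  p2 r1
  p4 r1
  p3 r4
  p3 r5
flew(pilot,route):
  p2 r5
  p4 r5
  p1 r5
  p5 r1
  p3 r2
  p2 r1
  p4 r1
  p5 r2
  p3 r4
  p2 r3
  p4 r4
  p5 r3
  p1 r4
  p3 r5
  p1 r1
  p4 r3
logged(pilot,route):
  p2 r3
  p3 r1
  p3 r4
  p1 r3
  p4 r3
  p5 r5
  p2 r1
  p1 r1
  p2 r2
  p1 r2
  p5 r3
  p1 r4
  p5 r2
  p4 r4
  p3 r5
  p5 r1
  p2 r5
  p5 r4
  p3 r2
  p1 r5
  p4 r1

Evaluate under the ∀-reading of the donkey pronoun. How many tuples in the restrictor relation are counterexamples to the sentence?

2

"it" takes "a route" as antecedent — a donkey pronoun bound across the clause boundary.
Strong reading: for every (p,r) with filed(p,r), flew(p,r) ∧ logged(p,r).
Restrictor pairs: (p1,r1) ✓  (p1,r3) ✗  (p1,r4) ✓  (p2,r1) ✓  (p2,r2) ✗  (p2,r3) ✓  (p2,r5) ✓  (p3,r2) ✓  (p3,r4) ✓  (p3,r5) ✓  (p4,r1) ✓  (p4,r3) ✓  (p4,r4) ✓  (p5,r1) ✓  (p5,r2) ✓  (p5,r3) ✓
Counterexamples (restrictor pairs failing the scope): 2.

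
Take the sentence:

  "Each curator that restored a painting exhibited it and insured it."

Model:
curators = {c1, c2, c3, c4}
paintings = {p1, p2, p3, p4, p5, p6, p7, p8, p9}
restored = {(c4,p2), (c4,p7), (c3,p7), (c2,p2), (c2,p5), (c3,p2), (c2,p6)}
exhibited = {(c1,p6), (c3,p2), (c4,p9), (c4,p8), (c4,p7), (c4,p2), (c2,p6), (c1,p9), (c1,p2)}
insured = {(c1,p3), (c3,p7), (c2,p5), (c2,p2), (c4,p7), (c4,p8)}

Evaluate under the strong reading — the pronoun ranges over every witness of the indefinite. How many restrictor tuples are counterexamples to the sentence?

6

"it" takes "a painting" as antecedent — a donkey pronoun bound across the clause boundary.
Strong reading: for every (c,p) with restored(c,p), exhibited(c,p) ∧ insured(c,p).
Restrictor pairs: (c2,p2) ✗  (c2,p5) ✗  (c2,p6) ✗  (c3,p2) ✗  (c3,p7) ✗  (c4,p2) ✗  (c4,p7) ✓
Counterexamples (restrictor pairs failing the scope): 6.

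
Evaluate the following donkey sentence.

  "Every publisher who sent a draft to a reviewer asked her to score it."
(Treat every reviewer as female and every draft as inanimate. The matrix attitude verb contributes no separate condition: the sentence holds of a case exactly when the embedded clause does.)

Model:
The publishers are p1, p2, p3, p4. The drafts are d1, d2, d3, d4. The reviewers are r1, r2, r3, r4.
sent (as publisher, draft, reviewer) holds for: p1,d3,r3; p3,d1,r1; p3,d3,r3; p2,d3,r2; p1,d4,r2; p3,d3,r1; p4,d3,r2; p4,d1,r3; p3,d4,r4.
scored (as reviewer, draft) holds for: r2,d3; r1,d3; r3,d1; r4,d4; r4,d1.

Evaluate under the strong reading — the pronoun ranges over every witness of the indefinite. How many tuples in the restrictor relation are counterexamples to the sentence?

"her" takes "a reviewer" as antecedent and "it" takes "a draft"; both are donkey pronouns co-varying with the restrictor.
Strong reading: for every (p,d,r) with sent(p,d,r), scored(r,d).
Restrictor triples: (p1,d3,r3)→scored(r3,d3) ✗  (p1,d4,r2)→scored(r2,d4) ✗  (p2,d3,r2)→scored(r2,d3) ✓  (p3,d1,r1)→scored(r1,d1) ✗  (p3,d3,r1)→scored(r1,d3) ✓  (p3,d3,r3)→scored(r3,d3) ✗  (p3,d4,r4)→scored(r4,d4) ✓  (p4,d1,r3)→scored(r3,d1) ✓  (p4,d3,r2)→scored(r2,d3) ✓
Counterexamples (restrictor triples failing the scope): 4.

4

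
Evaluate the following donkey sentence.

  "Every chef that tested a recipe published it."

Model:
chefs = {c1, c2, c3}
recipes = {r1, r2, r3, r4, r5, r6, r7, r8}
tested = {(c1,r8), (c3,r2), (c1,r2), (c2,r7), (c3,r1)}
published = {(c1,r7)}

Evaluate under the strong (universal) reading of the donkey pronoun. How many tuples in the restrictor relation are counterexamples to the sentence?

5

"it" takes "a recipe" as antecedent — a donkey pronoun bound across the clause boundary.
Strong reading: for every (c,r) with tested(c,r), published(c,r).
Restrictor pairs: (c1,r2) ✗  (c1,r8) ✗  (c2,r7) ✗  (c3,r1) ✗  (c3,r2) ✗
Counterexamples (restrictor pairs failing the scope): 5.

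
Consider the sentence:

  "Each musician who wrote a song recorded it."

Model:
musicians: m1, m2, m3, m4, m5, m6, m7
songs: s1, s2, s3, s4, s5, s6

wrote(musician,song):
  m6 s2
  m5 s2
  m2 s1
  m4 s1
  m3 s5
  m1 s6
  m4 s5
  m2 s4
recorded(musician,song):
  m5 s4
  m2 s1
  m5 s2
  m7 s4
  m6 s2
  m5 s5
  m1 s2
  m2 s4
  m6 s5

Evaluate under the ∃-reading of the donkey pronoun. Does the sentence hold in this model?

"it" takes "a song" as antecedent — a donkey pronoun bound across the clause boundary.
Weak reading: every musician m with some wrote-song has at least one wrote-song s such that recorded(m,s).
Per musician: m1:✗  m2:✓  m3:✗  m4:✗  m5:✓  m6:✓
m1 has no witness among its wrote-songs.

False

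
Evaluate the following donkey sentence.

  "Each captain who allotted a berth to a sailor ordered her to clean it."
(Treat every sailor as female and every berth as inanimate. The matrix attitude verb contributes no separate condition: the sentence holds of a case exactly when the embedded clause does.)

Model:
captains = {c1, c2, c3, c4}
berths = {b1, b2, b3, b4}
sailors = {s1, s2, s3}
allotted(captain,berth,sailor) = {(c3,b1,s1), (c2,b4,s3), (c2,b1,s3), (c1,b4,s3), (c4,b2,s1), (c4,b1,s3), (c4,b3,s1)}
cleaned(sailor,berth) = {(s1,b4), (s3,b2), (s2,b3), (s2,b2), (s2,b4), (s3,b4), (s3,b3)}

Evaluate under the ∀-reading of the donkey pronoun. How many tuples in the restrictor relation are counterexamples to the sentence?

"her" takes "a sailor" as antecedent and "it" takes "a berth"; both are donkey pronouns co-varying with the restrictor.
Strong reading: for every (c,b,s) with allotted(c,b,s), cleaned(s,b).
Restrictor triples: (c1,b4,s3)→cleaned(s3,b4) ✓  (c2,b1,s3)→cleaned(s3,b1) ✗  (c2,b4,s3)→cleaned(s3,b4) ✓  (c3,b1,s1)→cleaned(s1,b1) ✗  (c4,b1,s3)→cleaned(s3,b1) ✗  (c4,b2,s1)→cleaned(s1,b2) ✗  (c4,b3,s1)→cleaned(s1,b3) ✗
Counterexamples (restrictor triples failing the scope): 5.

5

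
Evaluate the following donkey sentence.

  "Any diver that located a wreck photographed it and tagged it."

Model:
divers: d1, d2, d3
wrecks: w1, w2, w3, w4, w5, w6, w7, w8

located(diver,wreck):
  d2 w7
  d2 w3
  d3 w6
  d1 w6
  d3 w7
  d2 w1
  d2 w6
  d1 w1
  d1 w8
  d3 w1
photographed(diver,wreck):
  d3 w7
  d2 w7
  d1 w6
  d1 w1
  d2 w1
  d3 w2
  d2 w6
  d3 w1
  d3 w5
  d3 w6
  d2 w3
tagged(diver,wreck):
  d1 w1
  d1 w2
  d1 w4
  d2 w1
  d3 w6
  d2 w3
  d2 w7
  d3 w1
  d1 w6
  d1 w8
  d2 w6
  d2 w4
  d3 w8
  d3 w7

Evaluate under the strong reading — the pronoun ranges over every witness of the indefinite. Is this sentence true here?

"it" takes "a wreck" as antecedent — a donkey pronoun bound across the clause boundary.
Strong reading: for every (d,w) with located(d,w), photographed(d,w) ∧ tagged(d,w).
Restrictor pairs: (d1,w1) ✓  (d1,w6) ✓  (d1,w8) ✗  (d2,w1) ✓  (d2,w3) ✓  (d2,w6) ✓  (d2,w7) ✓  (d3,w1) ✓  (d3,w6) ✓  (d3,w7) ✓
Counterexample: (d1,w8) is in located but fails the scope.

False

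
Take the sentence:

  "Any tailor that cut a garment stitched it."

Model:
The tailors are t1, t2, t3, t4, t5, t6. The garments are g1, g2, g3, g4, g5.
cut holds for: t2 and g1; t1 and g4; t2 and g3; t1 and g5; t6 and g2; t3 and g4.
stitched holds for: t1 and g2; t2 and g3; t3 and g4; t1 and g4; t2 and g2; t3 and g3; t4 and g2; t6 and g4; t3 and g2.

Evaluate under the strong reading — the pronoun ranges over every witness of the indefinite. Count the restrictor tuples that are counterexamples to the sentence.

"it" takes "a garment" as antecedent — a donkey pronoun bound across the clause boundary.
Strong reading: for every (t,g) with cut(t,g), stitched(t,g).
Restrictor pairs: (t1,g4) ✓  (t1,g5) ✗  (t2,g1) ✗  (t2,g3) ✓  (t3,g4) ✓  (t6,g2) ✗
Counterexamples (restrictor pairs failing the scope): 3.

3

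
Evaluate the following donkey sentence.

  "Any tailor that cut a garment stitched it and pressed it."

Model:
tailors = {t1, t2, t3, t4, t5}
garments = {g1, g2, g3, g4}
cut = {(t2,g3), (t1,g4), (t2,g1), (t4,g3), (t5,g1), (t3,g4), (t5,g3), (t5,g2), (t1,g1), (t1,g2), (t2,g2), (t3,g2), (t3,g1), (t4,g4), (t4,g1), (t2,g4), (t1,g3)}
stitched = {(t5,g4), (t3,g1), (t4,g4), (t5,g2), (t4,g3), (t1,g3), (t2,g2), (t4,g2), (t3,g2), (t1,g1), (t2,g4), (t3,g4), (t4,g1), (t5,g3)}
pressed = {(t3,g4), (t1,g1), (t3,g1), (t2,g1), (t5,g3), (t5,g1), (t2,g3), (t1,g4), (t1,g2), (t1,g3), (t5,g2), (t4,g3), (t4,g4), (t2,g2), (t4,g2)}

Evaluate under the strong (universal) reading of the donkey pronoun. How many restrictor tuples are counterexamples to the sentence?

8

"it" takes "a garment" as antecedent — a donkey pronoun bound across the clause boundary.
Strong reading: for every (t,g) with cut(t,g), stitched(t,g) ∧ pressed(t,g).
Restrictor pairs: (t1,g1) ✓  (t1,g2) ✗  (t1,g3) ✓  (t1,g4) ✗  (t2,g1) ✗  (t2,g2) ✓  (t2,g3) ✗  (t2,g4) ✗  (t3,g1) ✓  (t3,g2) ✗  (t3,g4) ✓  (t4,g1) ✗  (t4,g3) ✓  (t4,g4) ✓  (t5,g1) ✗  (t5,g2) ✓  (t5,g3) ✓
Counterexamples (restrictor pairs failing the scope): 8.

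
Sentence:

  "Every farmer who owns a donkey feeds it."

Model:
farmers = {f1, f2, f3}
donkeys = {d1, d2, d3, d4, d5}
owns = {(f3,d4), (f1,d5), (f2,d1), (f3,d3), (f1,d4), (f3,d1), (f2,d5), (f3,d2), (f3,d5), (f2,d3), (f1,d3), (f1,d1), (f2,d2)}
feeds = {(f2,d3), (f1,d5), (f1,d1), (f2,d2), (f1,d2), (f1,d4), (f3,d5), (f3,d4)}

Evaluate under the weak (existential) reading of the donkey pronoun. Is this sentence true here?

"it" takes "a donkey" as antecedent — a donkey pronoun bound across the clause boundary.
Weak reading: every farmer f with some owns-donkey has at least one owns-donkey d such that feeds(f,d).
Per farmer: f1:✓  f2:✓  f3:✓
Every farmer in the restrictor has a witness.

True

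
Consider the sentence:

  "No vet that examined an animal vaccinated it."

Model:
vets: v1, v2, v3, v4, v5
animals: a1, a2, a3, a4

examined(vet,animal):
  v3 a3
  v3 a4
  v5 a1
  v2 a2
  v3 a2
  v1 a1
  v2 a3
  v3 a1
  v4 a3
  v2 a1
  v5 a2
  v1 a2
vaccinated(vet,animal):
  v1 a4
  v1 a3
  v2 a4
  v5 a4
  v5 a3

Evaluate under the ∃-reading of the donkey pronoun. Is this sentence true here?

"it" takes "an animal" as antecedent — a donkey pronoun bound across the clause boundary.
Truth condition: for no (v,a) with examined(v,a) does vaccinated(v,a) hold.
Restrictor pairs — does the scope hold? (v1,a1):fails  (v1,a2):fails  (v2,a1):fails  (v2,a2):fails  (v2,a3):fails  (v3,a1):fails  (v3,a2):fails  (v3,a3):fails  (v3,a4):fails  (v4,a3):fails  (v5,a1):fails  (v5,a2):fails
Scope holds for no restrictor pair, so the sentence is true.

True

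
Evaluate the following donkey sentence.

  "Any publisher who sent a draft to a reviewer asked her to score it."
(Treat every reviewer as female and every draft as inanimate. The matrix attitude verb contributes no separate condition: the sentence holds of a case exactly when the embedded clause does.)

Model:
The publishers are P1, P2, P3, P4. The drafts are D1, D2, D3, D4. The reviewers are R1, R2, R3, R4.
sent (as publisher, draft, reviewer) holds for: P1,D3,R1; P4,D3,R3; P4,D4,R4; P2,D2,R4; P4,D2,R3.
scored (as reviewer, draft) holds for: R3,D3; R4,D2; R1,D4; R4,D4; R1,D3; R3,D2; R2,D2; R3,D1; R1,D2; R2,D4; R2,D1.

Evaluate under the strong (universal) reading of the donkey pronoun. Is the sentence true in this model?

True

"her" takes "a reviewer" as antecedent and "it" takes "a draft"; both are donkey pronouns co-varying with the restrictor.
Strong reading: for every (p,d,r) with sent(p,d,r), scored(r,d).
Restrictor triples: (P1,D3,R1)→scored(R1,D3) ✓  (P2,D2,R4)→scored(R4,D2) ✓  (P4,D2,R3)→scored(R3,D2) ✓  (P4,D3,R3)→scored(R3,D3) ✓  (P4,D4,R4)→scored(R4,D4) ✓
Every restrictor triple satisfies the scope.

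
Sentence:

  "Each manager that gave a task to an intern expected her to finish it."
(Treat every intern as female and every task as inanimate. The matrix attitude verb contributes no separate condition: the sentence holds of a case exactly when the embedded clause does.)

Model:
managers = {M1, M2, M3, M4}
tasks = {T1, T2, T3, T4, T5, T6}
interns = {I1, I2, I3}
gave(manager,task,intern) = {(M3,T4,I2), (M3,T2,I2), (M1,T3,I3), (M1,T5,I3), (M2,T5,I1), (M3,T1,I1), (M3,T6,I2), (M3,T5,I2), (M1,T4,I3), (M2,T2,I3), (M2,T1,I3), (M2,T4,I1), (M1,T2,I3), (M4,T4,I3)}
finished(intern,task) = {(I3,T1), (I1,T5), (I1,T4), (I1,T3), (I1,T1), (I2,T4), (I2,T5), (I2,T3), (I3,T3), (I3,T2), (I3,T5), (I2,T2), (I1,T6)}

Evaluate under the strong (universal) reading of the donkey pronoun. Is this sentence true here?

False

"her" takes "an intern" as antecedent and "it" takes "a task"; both are donkey pronouns co-varying with the restrictor.
Strong reading: for every (m,t,i) with gave(m,t,i), finished(i,t).
Restrictor triples: (M1,T2,I3)→finished(I3,T2) ✓  (M1,T3,I3)→finished(I3,T3) ✓  (M1,T4,I3)→finished(I3,T4) ✗  (M1,T5,I3)→finished(I3,T5) ✓  (M2,T1,I3)→finished(I3,T1) ✓  (M2,T2,I3)→finished(I3,T2) ✓  (M2,T4,I1)→finished(I1,T4) ✓  (M2,T5,I1)→finished(I1,T5) ✓  (M3,T1,I1)→finished(I1,T1) ✓  (M3,T2,I2)→finished(I2,T2) ✓  (M3,T4,I2)→finished(I2,T4) ✓  (M3,T5,I2)→finished(I2,T5) ✓  (M3,T6,I2)→finished(I2,T6) ✗  (M4,T4,I3)→finished(I3,T4) ✗
Counterexample: (M1,T4,I3) — finished(I3,T4) does not hold.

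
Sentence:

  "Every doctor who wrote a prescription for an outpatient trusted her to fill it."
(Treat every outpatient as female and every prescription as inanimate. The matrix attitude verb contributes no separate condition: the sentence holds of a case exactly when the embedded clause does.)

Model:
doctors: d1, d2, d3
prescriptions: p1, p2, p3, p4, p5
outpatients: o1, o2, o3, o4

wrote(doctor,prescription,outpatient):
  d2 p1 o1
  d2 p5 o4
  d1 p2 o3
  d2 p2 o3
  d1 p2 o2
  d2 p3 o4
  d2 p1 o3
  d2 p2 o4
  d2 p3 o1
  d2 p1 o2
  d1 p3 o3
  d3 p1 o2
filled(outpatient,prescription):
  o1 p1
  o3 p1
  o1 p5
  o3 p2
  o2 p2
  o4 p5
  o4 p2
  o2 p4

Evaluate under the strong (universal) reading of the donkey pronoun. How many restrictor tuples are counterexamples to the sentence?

"her" takes "an outpatient" as antecedent and "it" takes "a prescription"; both are donkey pronouns co-varying with the restrictor.
Strong reading: for every (d,p,o) with wrote(d,p,o), filled(o,p).
Restrictor triples: (d1,p2,o2)→filled(o2,p2) ✓  (d1,p2,o3)→filled(o3,p2) ✓  (d1,p3,o3)→filled(o3,p3) ✗  (d2,p1,o1)→filled(o1,p1) ✓  (d2,p1,o2)→filled(o2,p1) ✗  (d2,p1,o3)→filled(o3,p1) ✓  (d2,p2,o3)→filled(o3,p2) ✓  (d2,p2,o4)→filled(o4,p2) ✓  (d2,p3,o1)→filled(o1,p3) ✗  (d2,p3,o4)→filled(o4,p3) ✗  (d2,p5,o4)→filled(o4,p5) ✓  (d3,p1,o2)→filled(o2,p1) ✗
Counterexamples (restrictor triples failing the scope): 5.

5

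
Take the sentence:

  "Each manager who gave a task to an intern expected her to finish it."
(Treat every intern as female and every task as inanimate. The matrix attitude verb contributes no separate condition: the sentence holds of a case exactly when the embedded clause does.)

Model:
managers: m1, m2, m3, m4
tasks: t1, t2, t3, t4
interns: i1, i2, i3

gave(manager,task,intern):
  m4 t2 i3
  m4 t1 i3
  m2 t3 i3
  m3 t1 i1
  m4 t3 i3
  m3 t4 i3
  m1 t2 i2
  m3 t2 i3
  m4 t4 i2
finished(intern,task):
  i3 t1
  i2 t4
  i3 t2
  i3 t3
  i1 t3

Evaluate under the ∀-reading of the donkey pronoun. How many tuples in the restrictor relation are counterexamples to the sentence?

3

"her" takes "an intern" as antecedent and "it" takes "a task"; both are donkey pronouns co-varying with the restrictor.
Strong reading: for every (m,t,i) with gave(m,t,i), finished(i,t).
Restrictor triples: (m1,t2,i2)→finished(i2,t2) ✗  (m2,t3,i3)→finished(i3,t3) ✓  (m3,t1,i1)→finished(i1,t1) ✗  (m3,t2,i3)→finished(i3,t2) ✓  (m3,t4,i3)→finished(i3,t4) ✗  (m4,t1,i3)→finished(i3,t1) ✓  (m4,t2,i3)→finished(i3,t2) ✓  (m4,t3,i3)→finished(i3,t3) ✓  (m4,t4,i2)→finished(i2,t4) ✓
Counterexamples (restrictor triples failing the scope): 3.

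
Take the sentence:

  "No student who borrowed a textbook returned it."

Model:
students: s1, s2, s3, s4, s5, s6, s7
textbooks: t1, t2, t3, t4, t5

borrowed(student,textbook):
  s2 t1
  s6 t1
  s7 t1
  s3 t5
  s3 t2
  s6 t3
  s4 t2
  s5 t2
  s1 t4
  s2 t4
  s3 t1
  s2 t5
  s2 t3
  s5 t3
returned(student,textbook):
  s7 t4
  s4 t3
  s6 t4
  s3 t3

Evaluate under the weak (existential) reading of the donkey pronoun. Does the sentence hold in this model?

"it" takes "a textbook" as antecedent — a donkey pronoun bound across the clause boundary.
Truth condition: for no (s,t) with borrowed(s,t) does returned(s,t) hold.
Restrictor pairs — does the scope hold? (s1,t4):fails  (s2,t1):fails  (s2,t3):fails  (s2,t4):fails  (s2,t5):fails  (s3,t1):fails  (s3,t2):fails  (s3,t5):fails  (s4,t2):fails  (s5,t2):fails  (s5,t3):fails  (s6,t1):fails  (s6,t3):fails  (s7,t1):fails
Scope holds for no restrictor pair, so the sentence is true.

True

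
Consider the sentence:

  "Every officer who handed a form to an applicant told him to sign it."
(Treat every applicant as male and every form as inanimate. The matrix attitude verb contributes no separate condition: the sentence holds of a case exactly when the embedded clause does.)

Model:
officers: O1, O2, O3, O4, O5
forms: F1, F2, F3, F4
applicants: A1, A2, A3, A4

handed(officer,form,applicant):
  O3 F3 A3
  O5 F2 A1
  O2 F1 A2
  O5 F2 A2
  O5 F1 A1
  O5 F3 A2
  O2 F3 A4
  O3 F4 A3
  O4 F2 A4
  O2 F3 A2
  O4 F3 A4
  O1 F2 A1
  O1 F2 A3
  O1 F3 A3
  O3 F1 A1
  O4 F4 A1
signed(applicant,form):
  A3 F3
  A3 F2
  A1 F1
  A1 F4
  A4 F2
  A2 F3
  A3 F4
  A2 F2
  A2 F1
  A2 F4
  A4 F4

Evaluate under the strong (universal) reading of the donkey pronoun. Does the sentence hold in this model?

"him" takes "an applicant" as antecedent and "it" takes "a form"; both are donkey pronouns co-varying with the restrictor.
Strong reading: for every (o,f,a) with handed(o,f,a), signed(a,f).
Restrictor triples: (O1,F2,A1)→signed(A1,F2) ✗  (O1,F2,A3)→signed(A3,F2) ✓  (O1,F3,A3)→signed(A3,F3) ✓  (O2,F1,A2)→signed(A2,F1) ✓  (O2,F3,A2)→signed(A2,F3) ✓  (O2,F3,A4)→signed(A4,F3) ✗  (O3,F1,A1)→signed(A1,F1) ✓  (O3,F3,A3)→signed(A3,F3) ✓  (O3,F4,A3)→signed(A3,F4) ✓  (O4,F2,A4)→signed(A4,F2) ✓  (O4,F3,A4)→signed(A4,F3) ✗  (O4,F4,A1)→signed(A1,F4) ✓  (O5,F1,A1)→signed(A1,F1) ✓  (O5,F2,A1)→signed(A1,F2) ✗  (O5,F2,A2)→signed(A2,F2) ✓  (O5,F3,A2)→signed(A2,F3) ✓
Counterexample: (O1,F2,A1) — signed(A1,F2) does not hold.

False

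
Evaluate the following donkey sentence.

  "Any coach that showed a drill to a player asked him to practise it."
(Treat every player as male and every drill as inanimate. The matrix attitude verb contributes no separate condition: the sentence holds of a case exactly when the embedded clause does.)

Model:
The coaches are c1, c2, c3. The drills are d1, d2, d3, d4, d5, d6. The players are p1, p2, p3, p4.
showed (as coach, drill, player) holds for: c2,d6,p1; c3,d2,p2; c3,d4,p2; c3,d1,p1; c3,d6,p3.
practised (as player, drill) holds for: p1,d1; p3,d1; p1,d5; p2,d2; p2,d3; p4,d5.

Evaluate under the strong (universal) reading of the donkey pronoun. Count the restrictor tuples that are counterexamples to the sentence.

3

"him" takes "a player" as antecedent and "it" takes "a drill"; both are donkey pronouns co-varying with the restrictor.
Strong reading: for every (c,d,p) with showed(c,d,p), practised(p,d).
Restrictor triples: (c2,d6,p1)→practised(p1,d6) ✗  (c3,d1,p1)→practised(p1,d1) ✓  (c3,d2,p2)→practised(p2,d2) ✓  (c3,d4,p2)→practised(p2,d4) ✗  (c3,d6,p3)→practised(p3,d6) ✗
Counterexamples (restrictor triples failing the scope): 3.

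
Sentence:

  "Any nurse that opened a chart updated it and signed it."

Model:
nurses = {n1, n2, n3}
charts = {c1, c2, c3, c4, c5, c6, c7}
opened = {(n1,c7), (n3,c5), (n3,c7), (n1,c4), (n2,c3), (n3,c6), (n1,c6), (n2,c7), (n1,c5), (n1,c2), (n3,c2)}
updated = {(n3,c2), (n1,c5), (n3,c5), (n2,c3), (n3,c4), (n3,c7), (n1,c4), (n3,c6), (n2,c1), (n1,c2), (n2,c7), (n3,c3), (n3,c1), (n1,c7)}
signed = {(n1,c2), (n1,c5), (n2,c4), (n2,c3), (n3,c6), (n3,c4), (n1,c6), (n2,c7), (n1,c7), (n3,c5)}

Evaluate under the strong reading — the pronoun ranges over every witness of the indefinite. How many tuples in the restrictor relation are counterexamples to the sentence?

"it" takes "a chart" as antecedent — a donkey pronoun bound across the clause boundary.
Strong reading: for every (n,c) with opened(n,c), updated(n,c) ∧ signed(n,c).
Restrictor pairs: (n1,c2) ✓  (n1,c4) ✗  (n1,c5) ✓  (n1,c6) ✗  (n1,c7) ✓  (n2,c3) ✓  (n2,c7) ✓  (n3,c2) ✗  (n3,c5) ✓  (n3,c6) ✓  (n3,c7) ✗
Counterexamples (restrictor pairs failing the scope): 4.

4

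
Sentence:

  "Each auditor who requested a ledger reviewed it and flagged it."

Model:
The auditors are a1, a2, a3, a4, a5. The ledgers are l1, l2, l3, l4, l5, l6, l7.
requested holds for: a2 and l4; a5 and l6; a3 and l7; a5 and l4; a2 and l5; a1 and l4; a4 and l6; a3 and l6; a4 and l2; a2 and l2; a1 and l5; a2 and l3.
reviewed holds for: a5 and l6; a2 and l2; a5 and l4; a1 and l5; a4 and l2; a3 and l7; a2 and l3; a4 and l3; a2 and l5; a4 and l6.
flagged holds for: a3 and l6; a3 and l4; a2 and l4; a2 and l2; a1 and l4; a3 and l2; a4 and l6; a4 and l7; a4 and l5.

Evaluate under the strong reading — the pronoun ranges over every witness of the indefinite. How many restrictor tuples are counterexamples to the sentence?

10

"it" takes "a ledger" as antecedent — a donkey pronoun bound across the clause boundary.
Strong reading: for every (a,l) with requested(a,l), reviewed(a,l) ∧ flagged(a,l).
Restrictor pairs: (a1,l4) ✗  (a1,l5) ✗  (a2,l2) ✓  (a2,l3) ✗  (a2,l4) ✗  (a2,l5) ✗  (a3,l6) ✗  (a3,l7) ✗  (a4,l2) ✗  (a4,l6) ✓  (a5,l4) ✗  (a5,l6) ✗
Counterexamples (restrictor pairs failing the scope): 10.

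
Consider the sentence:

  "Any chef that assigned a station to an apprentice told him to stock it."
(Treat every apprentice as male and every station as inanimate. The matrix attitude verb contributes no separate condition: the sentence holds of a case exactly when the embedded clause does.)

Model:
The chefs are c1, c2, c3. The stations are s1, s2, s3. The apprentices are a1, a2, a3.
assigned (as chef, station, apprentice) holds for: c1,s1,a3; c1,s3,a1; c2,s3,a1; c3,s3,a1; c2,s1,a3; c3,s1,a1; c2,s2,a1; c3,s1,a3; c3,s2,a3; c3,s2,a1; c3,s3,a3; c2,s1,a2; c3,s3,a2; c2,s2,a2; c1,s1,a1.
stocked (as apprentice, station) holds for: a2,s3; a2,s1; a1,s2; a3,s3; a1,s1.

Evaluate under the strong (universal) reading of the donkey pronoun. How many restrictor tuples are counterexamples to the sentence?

"him" takes "an apprentice" as antecedent and "it" takes "a station"; both are donkey pronouns co-varying with the restrictor.
Strong reading: for every (c,s,a) with assigned(c,s,a), stocked(a,s).
Restrictor triples: (c1,s1,a1)→stocked(a1,s1) ✓  (c1,s1,a3)→stocked(a3,s1) ✗  (c1,s3,a1)→stocked(a1,s3) ✗  (c2,s1,a2)→stocked(a2,s1) ✓  (c2,s1,a3)→stocked(a3,s1) ✗  (c2,s2,a1)→stocked(a1,s2) ✓  (c2,s2,a2)→stocked(a2,s2) ✗  (c2,s3,a1)→stocked(a1,s3) ✗  (c3,s1,a1)→stocked(a1,s1) ✓  (c3,s1,a3)→stocked(a3,s1) ✗  (c3,s2,a1)→stocked(a1,s2) ✓  (c3,s2,a3)→stocked(a3,s2) ✗  (c3,s3,a1)→stocked(a1,s3) ✗  (c3,s3,a2)→stocked(a2,s3) ✓  (c3,s3,a3)→stocked(a3,s3) ✓
Counterexamples (restrictor triples failing the scope): 8.

8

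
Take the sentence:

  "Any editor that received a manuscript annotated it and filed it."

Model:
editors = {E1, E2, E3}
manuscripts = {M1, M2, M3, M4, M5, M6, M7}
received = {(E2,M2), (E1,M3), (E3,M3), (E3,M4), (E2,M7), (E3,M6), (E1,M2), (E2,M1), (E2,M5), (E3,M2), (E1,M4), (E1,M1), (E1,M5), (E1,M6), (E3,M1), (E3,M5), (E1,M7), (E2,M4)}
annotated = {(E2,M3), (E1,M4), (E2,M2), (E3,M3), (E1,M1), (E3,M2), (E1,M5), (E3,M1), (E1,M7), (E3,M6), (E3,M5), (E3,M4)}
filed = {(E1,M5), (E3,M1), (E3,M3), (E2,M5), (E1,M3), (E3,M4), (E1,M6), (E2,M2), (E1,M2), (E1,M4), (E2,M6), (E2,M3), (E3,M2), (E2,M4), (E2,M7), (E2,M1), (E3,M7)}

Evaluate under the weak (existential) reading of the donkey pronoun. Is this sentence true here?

True

"it" takes "a manuscript" as antecedent — a donkey pronoun bound across the clause boundary.
Weak reading: every editor e with some received-manuscript has at least one received-manuscript m such that annotated(e,m) ∧ filed(e,m).
Per editor: E1:✓  E2:✓  E3:✓
Every editor in the restrictor has a witness.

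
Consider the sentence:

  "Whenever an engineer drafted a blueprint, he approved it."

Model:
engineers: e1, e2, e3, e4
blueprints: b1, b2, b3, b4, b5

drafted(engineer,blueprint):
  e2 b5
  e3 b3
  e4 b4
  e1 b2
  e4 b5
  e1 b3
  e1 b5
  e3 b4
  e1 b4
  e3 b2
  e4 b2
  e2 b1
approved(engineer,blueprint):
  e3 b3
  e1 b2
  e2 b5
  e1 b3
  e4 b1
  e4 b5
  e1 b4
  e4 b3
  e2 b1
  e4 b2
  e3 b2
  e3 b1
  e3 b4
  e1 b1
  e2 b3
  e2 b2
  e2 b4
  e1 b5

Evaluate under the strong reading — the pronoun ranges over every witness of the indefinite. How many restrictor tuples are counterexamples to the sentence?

1

"it" takes "a blueprint" as antecedent — a donkey pronoun bound across the clause boundary.
Strong reading: for every (e,b) with drafted(e,b), approved(e,b).
Restrictor pairs: (e1,b2) ✓  (e1,b3) ✓  (e1,b4) ✓  (e1,b5) ✓  (e2,b1) ✓  (e2,b5) ✓  (e3,b2) ✓  (e3,b3) ✓  (e3,b4) ✓  (e4,b2) ✓  (e4,b4) ✗  (e4,b5) ✓
Counterexamples (restrictor pairs failing the scope): 1.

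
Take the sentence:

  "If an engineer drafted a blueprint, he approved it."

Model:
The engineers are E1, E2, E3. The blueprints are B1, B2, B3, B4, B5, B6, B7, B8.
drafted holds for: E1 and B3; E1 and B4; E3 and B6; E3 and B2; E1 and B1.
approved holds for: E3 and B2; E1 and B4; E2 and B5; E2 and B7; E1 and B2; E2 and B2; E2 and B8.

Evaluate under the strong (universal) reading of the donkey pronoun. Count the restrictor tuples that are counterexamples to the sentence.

3

"it" takes "a blueprint" as antecedent — a donkey pronoun bound across the clause boundary.
Strong reading: for every (e,b) with drafted(e,b), approved(e,b).
Restrictor pairs: (E1,B1) ✗  (E1,B3) ✗  (E1,B4) ✓  (E3,B2) ✓  (E3,B6) ✗
Counterexamples (restrictor pairs failing the scope): 3.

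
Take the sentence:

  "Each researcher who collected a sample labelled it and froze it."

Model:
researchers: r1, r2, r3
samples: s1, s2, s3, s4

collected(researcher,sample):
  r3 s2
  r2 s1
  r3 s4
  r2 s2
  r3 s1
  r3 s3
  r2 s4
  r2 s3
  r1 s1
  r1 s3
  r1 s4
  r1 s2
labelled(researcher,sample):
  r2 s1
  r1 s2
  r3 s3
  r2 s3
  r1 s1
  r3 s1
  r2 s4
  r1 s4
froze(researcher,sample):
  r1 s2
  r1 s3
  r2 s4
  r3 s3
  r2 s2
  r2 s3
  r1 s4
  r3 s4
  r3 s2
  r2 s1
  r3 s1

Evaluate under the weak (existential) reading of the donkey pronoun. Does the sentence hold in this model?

"it" takes "a sample" as antecedent — a donkey pronoun bound across the clause boundary.
Weak reading: every researcher r with some collected-sample has at least one collected-sample s such that labelled(r,s) ∧ froze(r,s).
Per researcher: r1:✓  r2:✓  r3:✓
Every researcher in the restrictor has a witness.

True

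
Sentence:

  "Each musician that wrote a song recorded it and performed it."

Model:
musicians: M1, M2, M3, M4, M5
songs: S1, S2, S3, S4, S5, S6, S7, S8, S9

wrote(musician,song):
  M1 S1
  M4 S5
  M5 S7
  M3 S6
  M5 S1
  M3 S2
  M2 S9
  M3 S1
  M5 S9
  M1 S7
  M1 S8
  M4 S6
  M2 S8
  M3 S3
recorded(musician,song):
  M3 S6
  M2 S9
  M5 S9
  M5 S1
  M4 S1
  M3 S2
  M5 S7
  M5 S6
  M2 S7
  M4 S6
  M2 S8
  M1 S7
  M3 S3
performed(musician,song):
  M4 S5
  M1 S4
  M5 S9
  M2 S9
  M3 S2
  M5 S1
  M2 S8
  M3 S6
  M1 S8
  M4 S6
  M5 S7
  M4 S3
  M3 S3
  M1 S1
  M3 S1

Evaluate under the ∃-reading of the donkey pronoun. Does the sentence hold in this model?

"it" takes "a song" as antecedent — a donkey pronoun bound across the clause boundary.
Weak reading: every musician m with some wrote-song has at least one wrote-song s such that recorded(m,s) ∧ performed(m,s).
Per musician: M1:✗  M2:✓  M3:✓  M4:✓  M5:✓
M1 has no witness among its wrote-songs.

False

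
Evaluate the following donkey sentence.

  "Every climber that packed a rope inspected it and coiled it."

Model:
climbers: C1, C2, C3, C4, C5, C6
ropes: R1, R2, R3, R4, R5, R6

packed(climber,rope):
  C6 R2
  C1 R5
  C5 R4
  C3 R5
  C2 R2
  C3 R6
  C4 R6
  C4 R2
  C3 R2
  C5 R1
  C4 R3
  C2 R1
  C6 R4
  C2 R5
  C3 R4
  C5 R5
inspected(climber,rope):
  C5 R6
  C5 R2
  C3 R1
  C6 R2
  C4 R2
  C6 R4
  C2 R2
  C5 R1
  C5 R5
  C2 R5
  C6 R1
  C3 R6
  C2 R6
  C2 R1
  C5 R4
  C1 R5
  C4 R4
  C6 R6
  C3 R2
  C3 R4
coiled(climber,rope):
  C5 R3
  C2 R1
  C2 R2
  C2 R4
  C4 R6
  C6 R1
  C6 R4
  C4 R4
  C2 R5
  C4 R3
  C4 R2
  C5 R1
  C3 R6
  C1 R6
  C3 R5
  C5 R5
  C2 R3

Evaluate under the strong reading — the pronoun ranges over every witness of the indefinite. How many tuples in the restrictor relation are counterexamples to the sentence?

8

"it" takes "a rope" as antecedent — a donkey pronoun bound across the clause boundary.
Strong reading: for every (c,r) with packed(c,r), inspected(c,r) ∧ coiled(c,r).
Restrictor pairs: (C1,R5) ✗  (C2,R1) ✓  (C2,R2) ✓  (C2,R5) ✓  (C3,R2) ✗  (C3,R4) ✗  (C3,R5) ✗  (C3,R6) ✓  (C4,R2) ✓  (C4,R3) ✗  (C4,R6) ✗  (C5,R1) ✓  (C5,R4) ✗  (C5,R5) ✓  (C6,R2) ✗  (C6,R4) ✓
Counterexamples (restrictor pairs failing the scope): 8.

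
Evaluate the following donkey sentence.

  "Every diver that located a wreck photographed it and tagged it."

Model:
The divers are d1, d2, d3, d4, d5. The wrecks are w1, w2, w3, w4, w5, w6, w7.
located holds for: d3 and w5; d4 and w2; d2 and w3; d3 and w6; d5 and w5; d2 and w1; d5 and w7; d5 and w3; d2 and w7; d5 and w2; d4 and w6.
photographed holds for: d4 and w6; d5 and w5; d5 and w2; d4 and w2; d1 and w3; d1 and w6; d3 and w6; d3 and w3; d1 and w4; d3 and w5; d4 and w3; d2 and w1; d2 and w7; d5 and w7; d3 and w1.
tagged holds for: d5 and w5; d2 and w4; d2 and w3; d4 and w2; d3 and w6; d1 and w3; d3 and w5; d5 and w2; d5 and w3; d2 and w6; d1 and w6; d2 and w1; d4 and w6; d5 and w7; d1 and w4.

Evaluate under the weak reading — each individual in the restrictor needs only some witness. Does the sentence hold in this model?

True

"it" takes "a wreck" as antecedent — a donkey pronoun bound across the clause boundary.
Weak reading: every diver d with some located-wreck has at least one located-wreck w such that photographed(d,w) ∧ tagged(d,w).
Per diver: d2:✓  d3:✓  d4:✓  d5:✓
Every diver in the restrictor has a witness.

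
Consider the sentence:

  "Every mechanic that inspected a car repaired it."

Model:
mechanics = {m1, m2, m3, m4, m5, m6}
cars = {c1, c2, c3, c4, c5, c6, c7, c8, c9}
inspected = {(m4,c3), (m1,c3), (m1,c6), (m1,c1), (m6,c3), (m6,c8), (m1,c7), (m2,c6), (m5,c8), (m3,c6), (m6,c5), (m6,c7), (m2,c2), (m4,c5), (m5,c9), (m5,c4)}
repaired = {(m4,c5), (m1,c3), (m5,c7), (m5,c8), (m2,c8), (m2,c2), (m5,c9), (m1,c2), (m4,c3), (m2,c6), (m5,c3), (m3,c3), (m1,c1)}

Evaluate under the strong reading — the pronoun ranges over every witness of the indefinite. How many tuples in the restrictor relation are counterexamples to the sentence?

"it" takes "a car" as antecedent — a donkey pronoun bound across the clause boundary.
Strong reading: for every (m,c) with inspected(m,c), repaired(m,c).
Restrictor pairs: (m1,c1) ✓  (m1,c3) ✓  (m1,c6) ✗  (m1,c7) ✗  (m2,c2) ✓  (m2,c6) ✓  (m3,c6) ✗  (m4,c3) ✓  (m4,c5) ✓  (m5,c4) ✗  (m5,c8) ✓  (m5,c9) ✓  (m6,c3) ✗  (m6,c5) ✗  (m6,c7) ✗  (m6,c8) ✗
Counterexamples (restrictor pairs failing the scope): 8.

8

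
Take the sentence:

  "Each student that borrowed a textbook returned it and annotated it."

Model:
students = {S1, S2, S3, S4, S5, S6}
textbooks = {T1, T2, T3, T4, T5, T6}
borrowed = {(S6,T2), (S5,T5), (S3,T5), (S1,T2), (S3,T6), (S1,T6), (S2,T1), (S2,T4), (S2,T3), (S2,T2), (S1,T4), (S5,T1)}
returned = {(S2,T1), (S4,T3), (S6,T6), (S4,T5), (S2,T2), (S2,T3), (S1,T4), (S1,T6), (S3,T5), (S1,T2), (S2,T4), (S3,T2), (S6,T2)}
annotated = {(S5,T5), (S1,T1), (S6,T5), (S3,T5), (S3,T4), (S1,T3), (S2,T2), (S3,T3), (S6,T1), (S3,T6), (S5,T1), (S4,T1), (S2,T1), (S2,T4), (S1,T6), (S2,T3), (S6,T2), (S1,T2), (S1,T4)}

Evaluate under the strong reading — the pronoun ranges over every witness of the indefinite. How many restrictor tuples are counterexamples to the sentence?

3

"it" takes "a textbook" as antecedent — a donkey pronoun bound across the clause boundary.
Strong reading: for every (s,t) with borrowed(s,t), returned(s,t) ∧ annotated(s,t).
Restrictor pairs: (S1,T2) ✓  (S1,T4) ✓  (S1,T6) ✓  (S2,T1) ✓  (S2,T2) ✓  (S2,T3) ✓  (S2,T4) ✓  (S3,T5) ✓  (S3,T6) ✗  (S5,T1) ✗  (S5,T5) ✗  (S6,T2) ✓
Counterexamples (restrictor pairs failing the scope): 3.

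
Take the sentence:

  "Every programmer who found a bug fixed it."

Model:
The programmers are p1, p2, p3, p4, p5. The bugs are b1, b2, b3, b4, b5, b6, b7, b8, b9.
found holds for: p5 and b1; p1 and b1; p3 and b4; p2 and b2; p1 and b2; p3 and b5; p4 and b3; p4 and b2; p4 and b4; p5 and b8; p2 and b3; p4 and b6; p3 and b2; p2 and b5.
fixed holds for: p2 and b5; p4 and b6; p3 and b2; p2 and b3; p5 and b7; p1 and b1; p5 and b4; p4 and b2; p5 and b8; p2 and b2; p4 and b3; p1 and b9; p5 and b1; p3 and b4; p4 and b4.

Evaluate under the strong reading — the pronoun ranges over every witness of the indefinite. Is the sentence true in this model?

"it" takes "a bug" as antecedent — a donkey pronoun bound across the clause boundary.
Strong reading: for every (p,b) with found(p,b), fixed(p,b).
Restrictor pairs: (p1,b1) ✓  (p1,b2) ✗  (p2,b2) ✓  (p2,b3) ✓  (p2,b5) ✓  (p3,b2) ✓  (p3,b4) ✓  (p3,b5) ✗  (p4,b2) ✓  (p4,b3) ✓  (p4,b4) ✓  (p4,b6) ✓  (p5,b1) ✓  (p5,b8) ✓
Counterexample: (p1,b2) is in found but fails the scope.

False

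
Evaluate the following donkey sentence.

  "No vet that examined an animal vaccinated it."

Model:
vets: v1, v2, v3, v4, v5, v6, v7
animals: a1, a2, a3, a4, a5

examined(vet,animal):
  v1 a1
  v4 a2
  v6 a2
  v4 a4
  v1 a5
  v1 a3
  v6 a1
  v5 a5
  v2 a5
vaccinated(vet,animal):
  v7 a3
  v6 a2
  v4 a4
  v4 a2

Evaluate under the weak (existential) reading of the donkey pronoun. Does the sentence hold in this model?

False

"it" takes "an animal" as antecedent — a donkey pronoun bound across the clause boundary.
Truth condition: for no (v,a) with examined(v,a) does vaccinated(v,a) hold.
Restrictor pairs — does the scope hold? (v1,a1):fails  (v1,a3):fails  (v1,a5):fails  (v2,a5):fails  (v4,a2):holds  (v4,a4):holds  (v5,a5):fails  (v6,a1):fails  (v6,a2):holds
Scope holds for 3 pair(s), so the sentence is false.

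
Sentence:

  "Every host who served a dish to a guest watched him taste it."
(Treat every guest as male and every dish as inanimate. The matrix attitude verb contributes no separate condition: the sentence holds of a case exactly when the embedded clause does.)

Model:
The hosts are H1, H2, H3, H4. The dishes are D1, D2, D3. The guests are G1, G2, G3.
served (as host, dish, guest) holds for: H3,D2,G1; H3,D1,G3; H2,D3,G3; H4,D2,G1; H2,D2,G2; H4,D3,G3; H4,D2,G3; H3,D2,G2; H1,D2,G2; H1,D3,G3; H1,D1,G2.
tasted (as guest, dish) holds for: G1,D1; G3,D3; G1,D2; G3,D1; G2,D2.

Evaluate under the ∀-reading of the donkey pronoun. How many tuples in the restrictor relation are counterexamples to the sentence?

2

"him" takes "a guest" as antecedent and "it" takes "a dish"; both are donkey pronouns co-varying with the restrictor.
Strong reading: for every (h,d,g) with served(h,d,g), tasted(g,d).
Restrictor triples: (H1,D1,G2)→tasted(G2,D1) ✗  (H1,D2,G2)→tasted(G2,D2) ✓  (H1,D3,G3)→tasted(G3,D3) ✓  (H2,D2,G2)→tasted(G2,D2) ✓  (H2,D3,G3)→tasted(G3,D3) ✓  (H3,D1,G3)→tasted(G3,D1) ✓  (H3,D2,G1)→tasted(G1,D2) ✓  (H3,D2,G2)→tasted(G2,D2) ✓  (H4,D2,G1)→tasted(G1,D2) ✓  (H4,D2,G3)→tasted(G3,D2) ✗  (H4,D3,G3)→tasted(G3,D3) ✓
Counterexamples (restrictor triples failing the scope): 2.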